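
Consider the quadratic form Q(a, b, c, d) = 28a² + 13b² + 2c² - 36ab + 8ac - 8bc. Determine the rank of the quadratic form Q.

2

The associated matrix is A = [[28, -18, 4, 0], [-18, 13, -4, 0], [4, -4, 2, 0], [0, 0, 0, 0]].
Applying the same elementary operations to the rows and columns of A produces a congruent diagonal matrix with entries 28, 10/7, 0, 0.
Counting signs: 2 positive, 2 zero.
The rank is the number of nonzero pivots: 2.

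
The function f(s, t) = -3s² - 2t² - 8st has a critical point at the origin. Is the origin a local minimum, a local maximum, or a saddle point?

saddle point

The Hessian at the origin is H = [[-6, -8], [-8, -4]].
det H = -6·-4 − (-8)² = -40 < 0, so H is indefinite.
Therefore the origin is a saddle point.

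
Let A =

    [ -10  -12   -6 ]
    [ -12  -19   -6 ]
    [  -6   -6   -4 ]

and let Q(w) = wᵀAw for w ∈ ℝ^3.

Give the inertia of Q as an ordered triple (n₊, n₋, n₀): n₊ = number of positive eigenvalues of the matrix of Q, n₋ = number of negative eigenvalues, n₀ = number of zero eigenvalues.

An LDLᵀ factorisation of A has diagonal entries -10, -23/5, -2/23.
That gives 3 negative pivots.

(0, 3, 0)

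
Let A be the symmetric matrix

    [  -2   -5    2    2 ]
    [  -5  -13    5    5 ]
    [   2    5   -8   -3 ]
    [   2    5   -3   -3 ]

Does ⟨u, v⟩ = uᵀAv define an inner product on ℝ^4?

no

An LDLᵀ factorisation of A has diagonal entries -2, -1/2, -6, -5/6.
That gives 4 negative pivots.
Hence Q is negative definite.
⟨·,·⟩ is an inner product exactly when A is positive definite.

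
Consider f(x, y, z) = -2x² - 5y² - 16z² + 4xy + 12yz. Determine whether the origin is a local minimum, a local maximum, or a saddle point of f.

local maximum

The Hessian at the origin is H = [[-4, 4, 0], [4, -10, 12], [0, 12, -32]].
An LDLᵀ factorisation of H has diagonal entries -4, -6, -8.
That gives 3 negative pivots.
H is negative definite, so the origin is a strict local maximum.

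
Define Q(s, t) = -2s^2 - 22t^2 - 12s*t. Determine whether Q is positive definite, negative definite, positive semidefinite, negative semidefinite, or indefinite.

negative definite

The symmetric matrix of Q is A = [[-2, -6], [-6, -22]].
Leading principal minors: Δ_1 = -2, Δ_2 = 8.
The signs alternate starting with Δ_1 < 0, so by Sylvester's criterion Q is negative definite.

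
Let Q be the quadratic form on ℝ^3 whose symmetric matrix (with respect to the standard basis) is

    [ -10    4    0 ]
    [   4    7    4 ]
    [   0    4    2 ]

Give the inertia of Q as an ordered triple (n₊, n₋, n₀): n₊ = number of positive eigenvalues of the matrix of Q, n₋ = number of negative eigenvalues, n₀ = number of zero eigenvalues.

(2, 1, 0)

Row-reducing A symmetrically gives the diagonal entries -10, 43/5, 6/43.
That gives 2 positive, 1 negative pivots.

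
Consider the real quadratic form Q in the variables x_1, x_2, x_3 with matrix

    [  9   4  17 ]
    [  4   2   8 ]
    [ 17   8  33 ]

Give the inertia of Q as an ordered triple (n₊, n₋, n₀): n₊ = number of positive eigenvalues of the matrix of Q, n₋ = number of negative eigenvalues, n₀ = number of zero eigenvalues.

(2, 0, 1)

Applying the same elementary operations to the rows and columns of A produces a congruent diagonal matrix with entries 9, 2/9, 0.
Counting signs: 2 positive, 1 zero.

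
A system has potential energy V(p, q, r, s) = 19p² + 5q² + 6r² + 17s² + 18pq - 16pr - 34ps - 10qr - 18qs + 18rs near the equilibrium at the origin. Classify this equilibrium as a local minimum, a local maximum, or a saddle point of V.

The Hessian at the origin is H = [[38, 18, -16, -34], [18, 10, -10, -18], [-16, -10, 12, 18], [-34, -18, 18, 34]].
Congruent diagonalization of H (simultaneous row and column reduction) yields pivots 38, 28/19, 9/7, 8/9.
So there are 4 positive pivots.
H is positive definite, so the origin is a strict local minimum.

local minimum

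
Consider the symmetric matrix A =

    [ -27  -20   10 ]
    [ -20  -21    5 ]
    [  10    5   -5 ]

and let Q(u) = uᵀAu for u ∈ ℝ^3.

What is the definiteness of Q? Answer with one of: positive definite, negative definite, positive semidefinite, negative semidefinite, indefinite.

negative definite

Leading principal minors: Δ_1 = -27, Δ_2 = 167, Δ_3 = -60.
The signs alternate starting with Δ_1 < 0, so by Sylvester's criterion Q is negative definite.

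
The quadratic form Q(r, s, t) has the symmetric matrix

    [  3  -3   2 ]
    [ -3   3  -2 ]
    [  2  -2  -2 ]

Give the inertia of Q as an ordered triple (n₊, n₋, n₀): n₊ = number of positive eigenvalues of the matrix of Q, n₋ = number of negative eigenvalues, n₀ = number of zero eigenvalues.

(1, 1, 1)

Congruent diagonalization of A (simultaneous row and column reduction) yields pivots 3, 0, -10/3.
That gives 1 positive, 1 negative, 1 zero pivots.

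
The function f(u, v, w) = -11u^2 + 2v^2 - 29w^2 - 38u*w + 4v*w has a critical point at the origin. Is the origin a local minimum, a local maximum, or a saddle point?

saddle point

The Hessian at the origin is H = [[-22, 0, -38], [0, 4, 4], [-38, 4, -58]].
Applying the same elementary operations to the rows and columns of H produces a congruent diagonal matrix with entries -22, 4, 40/11.
Counting signs: 2 positive, 1 negative.
H is indefinite, so the origin is a saddle point.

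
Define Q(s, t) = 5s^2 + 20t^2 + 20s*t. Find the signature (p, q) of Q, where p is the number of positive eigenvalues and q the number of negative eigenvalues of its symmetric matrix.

(1, 0)

The symmetric matrix is A = [[5, 10], [10, 20]].
Symmetric row and column elimination reduces A to a congruent diagonal form with pivots 5, 0.
That gives 1 positive, 1 zero pivots.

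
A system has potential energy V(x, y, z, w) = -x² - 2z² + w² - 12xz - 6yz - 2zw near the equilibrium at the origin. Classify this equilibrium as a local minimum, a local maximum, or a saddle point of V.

The Hessian at the origin is H = [[-2, 0, -12, 0], [0, 0, -6, 0], [-12, -6, -4, -2], [0, 0, -2, 2]].
H is indefinite, so the origin is a saddle point.

saddle point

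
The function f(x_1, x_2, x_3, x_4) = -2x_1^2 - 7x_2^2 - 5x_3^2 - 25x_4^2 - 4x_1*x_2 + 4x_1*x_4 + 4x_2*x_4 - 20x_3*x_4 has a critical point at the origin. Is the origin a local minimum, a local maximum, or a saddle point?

local maximum

The Hessian at the origin is H = [[-4, -4, 0, 4], [-4, -14, 0, 4], [0, 0, -10, -20], [4, 4, -20, -50]].
Applying the same elementary operations to the rows and columns of H produces a congruent diagonal matrix with entries -4, -10, -10, -6.
Counting signs: 4 negative.
H is negative definite, so the origin is a strict local maximum.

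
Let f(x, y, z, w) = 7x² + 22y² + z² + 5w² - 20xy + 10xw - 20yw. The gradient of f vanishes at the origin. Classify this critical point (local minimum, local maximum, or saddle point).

The Hessian at the origin is H = [[14, -20, 0, 10], [-20, 44, 0, -20], [0, 0, 2, 0], [10, -20, 0, 10]].
Symmetric row and column elimination reduces H to a congruent diagonal form with pivots 14, 108/7, 2, 20/27.
Counting signs: 4 positive.
H is positive definite, so the origin is a strict local minimum.

local minimum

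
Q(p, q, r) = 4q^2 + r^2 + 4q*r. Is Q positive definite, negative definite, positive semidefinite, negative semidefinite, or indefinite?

Write A = [[0, 0, 0], [0, 4, 2], [0, 2, 1]].
Symmetric row and column elimination reduces A to a congruent diagonal form with pivots 0, 4, 0.
So there are 1 positive, 2 zero pivots.
Hence Q is positive semidefinite.

positive semidefinite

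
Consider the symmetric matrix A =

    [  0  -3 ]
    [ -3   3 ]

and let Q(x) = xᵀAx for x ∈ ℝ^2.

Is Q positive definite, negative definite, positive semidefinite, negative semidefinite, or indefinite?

For the 2×2 matrix [[0, -3], [-3, 3]]: det = 0·3 − (-3)² = -9, trace = 3.
det < 0 so the eigenvalues have opposite signs; the form is indefinite.

indefinite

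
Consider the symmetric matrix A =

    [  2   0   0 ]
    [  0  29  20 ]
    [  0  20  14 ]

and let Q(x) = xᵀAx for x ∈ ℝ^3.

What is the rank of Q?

3

Row-reducing A symmetrically gives the diagonal entries 2, 29, 6/29.
That gives 3 positive pivots.
The rank is the number of nonzero pivots: 3.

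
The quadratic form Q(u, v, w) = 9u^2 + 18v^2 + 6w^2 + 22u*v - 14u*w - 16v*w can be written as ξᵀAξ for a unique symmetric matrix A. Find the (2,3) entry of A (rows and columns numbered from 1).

-8

The coefficient of v·w in Q is -16. For a symmetric A this equals A[2,3] + A[3,2] = 2·A[2,3].
So A[2,3] = -16/2 = -8.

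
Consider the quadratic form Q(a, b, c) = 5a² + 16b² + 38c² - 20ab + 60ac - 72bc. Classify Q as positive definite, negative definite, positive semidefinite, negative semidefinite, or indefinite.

indefinite

Write A = [[5, -10, 30], [-10, 16, -36], [30, -36, 38]].
An LDLᵀ factorisation of A has diagonal entries 5, -4, 2.
Counting signs: 2 positive, 1 negative.
Hence Q is indefinite.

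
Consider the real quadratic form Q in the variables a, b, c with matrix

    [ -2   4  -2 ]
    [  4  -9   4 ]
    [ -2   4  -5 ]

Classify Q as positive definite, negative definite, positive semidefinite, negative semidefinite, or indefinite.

Applying the same elementary operations to the rows and columns of A produces a congruent diagonal matrix with entries -2, -1, -3.
So there are 3 negative pivots.
Hence Q is negative definite.

negative definite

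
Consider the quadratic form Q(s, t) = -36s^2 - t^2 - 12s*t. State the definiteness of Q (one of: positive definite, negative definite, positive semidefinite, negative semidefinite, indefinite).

negative semidefinite

The symmetric matrix of Q is [[-36, -6], [-6, -1]].
For the 2×2 matrix [[-36, -6], [-6, -1]]: det = -36·-1 − (-6)² = 0, trace = -37.
det = 0 so one eigenvalue is zero; the form is semidefinite with the sign of the trace.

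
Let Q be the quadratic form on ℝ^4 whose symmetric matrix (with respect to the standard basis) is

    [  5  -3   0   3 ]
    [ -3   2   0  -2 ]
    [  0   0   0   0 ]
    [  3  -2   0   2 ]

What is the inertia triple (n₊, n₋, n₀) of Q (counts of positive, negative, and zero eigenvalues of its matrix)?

(2, 0, 2)

Row-reducing A symmetrically gives the diagonal entries 5, 1/5, 0, 0.
Counting signs: 2 positive, 2 zero.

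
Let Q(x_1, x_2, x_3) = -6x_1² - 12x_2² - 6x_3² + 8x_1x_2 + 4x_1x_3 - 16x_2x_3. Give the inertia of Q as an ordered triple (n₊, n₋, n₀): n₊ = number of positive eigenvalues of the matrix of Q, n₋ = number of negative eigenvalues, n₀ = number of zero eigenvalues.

(0, 3, 0)

The symmetric matrix is A = [[-6, 4, 2], [4, -12, -8], [2, -8, -6]].
Symmetric row and column elimination reduces A to a congruent diagonal form with pivots -6, -28/3, -4/7.
So there are 3 negative pivots.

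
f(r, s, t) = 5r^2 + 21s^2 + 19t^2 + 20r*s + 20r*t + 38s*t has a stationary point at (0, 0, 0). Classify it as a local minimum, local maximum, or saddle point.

The Hessian at the origin is H = [[10, 20, 20], [20, 42, 38], [20, 38, 38]].
An LDLᵀ factorisation of H has diagonal entries 10, 2, -4.
Counting signs: 2 positive, 1 negative.
H is indefinite, so the origin is a saddle point.

saddle point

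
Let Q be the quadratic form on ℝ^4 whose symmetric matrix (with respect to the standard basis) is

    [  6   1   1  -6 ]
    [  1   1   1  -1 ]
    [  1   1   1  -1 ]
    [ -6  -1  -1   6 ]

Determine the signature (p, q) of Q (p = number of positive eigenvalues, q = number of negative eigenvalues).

(2, 0)

Symmetric row and column elimination reduces A to a congruent diagonal form with pivots 6, 5/6, 0, 0.
Counting signs: 2 positive, 2 zero.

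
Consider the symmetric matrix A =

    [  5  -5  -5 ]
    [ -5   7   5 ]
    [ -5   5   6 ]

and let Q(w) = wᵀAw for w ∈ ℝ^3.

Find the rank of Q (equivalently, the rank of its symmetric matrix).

3

An LDLᵀ factorisation of A has diagonal entries 5, 2, 1.
That gives 3 positive pivots.
The rank is the number of nonzero pivots: 3.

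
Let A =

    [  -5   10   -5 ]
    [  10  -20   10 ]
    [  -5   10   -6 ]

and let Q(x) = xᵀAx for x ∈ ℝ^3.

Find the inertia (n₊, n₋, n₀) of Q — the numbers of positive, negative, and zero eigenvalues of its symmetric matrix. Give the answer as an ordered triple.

(0, 2, 1)

Congruent diagonalization of A (simultaneous row and column reduction) yields pivots -5, 0, -1.
Counting signs: 2 negative, 1 zero.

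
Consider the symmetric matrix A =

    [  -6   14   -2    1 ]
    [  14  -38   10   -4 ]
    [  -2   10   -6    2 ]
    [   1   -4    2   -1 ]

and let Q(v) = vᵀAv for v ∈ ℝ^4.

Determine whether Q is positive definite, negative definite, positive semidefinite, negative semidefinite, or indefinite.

negative semidefinite

Symmetric row and column elimination reduces A to a congruent diagonal form with pivots -6, -16/3, 0, -5/16.
Counting signs: 3 negative, 1 zero.
Hence Q is negative semidefinite.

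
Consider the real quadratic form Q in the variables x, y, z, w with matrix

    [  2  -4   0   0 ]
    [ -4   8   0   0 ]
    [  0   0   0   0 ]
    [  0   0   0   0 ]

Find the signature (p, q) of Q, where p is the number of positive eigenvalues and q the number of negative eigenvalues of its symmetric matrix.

Symmetric row and column elimination reduces A to a congruent diagonal form with pivots 2, 0, 0, 0.
Counting signs: 1 positive, 3 zero.

(1, 0)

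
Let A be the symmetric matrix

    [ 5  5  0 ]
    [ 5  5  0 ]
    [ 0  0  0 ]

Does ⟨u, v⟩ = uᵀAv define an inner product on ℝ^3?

Applying the same elementary operations to the rows and columns of A produces a congruent diagonal matrix with entries 5, 0, 0.
Counting signs: 1 positive, 2 zero.
Hence Q is positive semidefinite.
⟨·,·⟩ is an inner product exactly when A is positive definite.

no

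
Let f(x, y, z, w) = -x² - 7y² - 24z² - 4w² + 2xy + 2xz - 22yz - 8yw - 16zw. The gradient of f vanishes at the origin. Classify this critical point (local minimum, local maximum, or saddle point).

The Hessian at the origin is H = [[-2, 2, 2, 0], [2, -14, -22, -8], [2, -22, -48, -16], [0, -8, -16, -8]].
Row-reducing H symmetrically gives the diagonal entries -2, -12, -38/3, -40/19.
So there are 4 negative pivots.
H is negative definite, so the origin is a strict local maximum.

local maximum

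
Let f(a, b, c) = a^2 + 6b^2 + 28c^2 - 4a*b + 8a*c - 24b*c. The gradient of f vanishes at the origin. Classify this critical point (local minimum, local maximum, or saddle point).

local minimum

The Hessian at the origin is H = [[2, -4, 8], [-4, 12, -24], [8, -24, 56]].
Congruent diagonalization of H (simultaneous row and column reduction) yields pivots 2, 4, 8.
That gives 3 positive pivots.
H is positive definite, so the origin is a strict local minimum.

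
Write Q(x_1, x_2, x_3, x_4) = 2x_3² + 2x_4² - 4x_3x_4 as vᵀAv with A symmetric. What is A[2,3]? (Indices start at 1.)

The coefficient of x_2·x_3 in Q is 0. For a symmetric A this equals A[2,3] + A[3,2] = 2·A[2,3].
So A[2,3] = 0/2 = 0.

0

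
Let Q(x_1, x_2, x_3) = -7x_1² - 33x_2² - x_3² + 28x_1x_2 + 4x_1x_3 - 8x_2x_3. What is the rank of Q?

3

The associated matrix is A = [[-7, 14, 2], [14, -33, -4], [2, -4, -1]].
Row-reducing A symmetrically gives the diagonal entries -7, -5, -3/7.
Counting signs: 3 negative.
The rank is the number of nonzero pivots: 3.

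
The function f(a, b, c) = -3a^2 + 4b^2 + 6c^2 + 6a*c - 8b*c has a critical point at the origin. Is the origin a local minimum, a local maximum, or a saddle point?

The Hessian at the origin is H = [[-6, 0, 6], [0, 8, -8], [6, -8, 12]].
Congruent diagonalization of H (simultaneous row and column reduction) yields pivots -6, 8, 10.
So there are 2 positive, 1 negative pivots.
H is indefinite, so the origin is a saddle point.

saddle point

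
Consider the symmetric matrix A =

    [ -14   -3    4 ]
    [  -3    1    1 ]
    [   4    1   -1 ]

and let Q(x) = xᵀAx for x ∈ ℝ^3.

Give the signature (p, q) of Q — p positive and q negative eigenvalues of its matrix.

Congruent diagonalization of A (simultaneous row and column reduction) yields pivots -14, 23/14, 3/23.
So there are 2 positive, 1 negative pivots.

(2, 1)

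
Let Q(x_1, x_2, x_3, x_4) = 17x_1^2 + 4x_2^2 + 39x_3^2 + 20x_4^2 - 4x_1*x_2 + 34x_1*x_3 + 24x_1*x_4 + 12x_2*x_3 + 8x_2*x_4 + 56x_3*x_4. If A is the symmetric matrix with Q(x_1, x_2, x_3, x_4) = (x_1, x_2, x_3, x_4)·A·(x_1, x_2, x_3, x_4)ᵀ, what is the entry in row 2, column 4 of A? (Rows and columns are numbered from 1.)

The coefficient of x_2·x_4 in Q is 8. For a symmetric A this equals A[2,4] + A[4,2] = 2·A[2,4].
So A[2,4] = 8/2 = 4.

4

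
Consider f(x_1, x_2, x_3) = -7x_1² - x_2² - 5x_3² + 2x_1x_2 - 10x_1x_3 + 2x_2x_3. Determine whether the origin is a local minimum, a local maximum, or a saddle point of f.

The Hessian at the origin is H = [[-14, 2, -10], [2, -2, 2], [-10, 2, -10]].
An LDLᵀ factorisation of H has diagonal entries -14, -12/7, -8/3.
So there are 3 negative pivots.
H is negative definite, so the origin is a strict local maximum.

local maximum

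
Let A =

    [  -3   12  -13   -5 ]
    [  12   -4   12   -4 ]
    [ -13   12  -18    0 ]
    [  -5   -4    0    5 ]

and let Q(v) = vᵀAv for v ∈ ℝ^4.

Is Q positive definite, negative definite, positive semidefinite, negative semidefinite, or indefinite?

indefinite

Congruent diagonalization of A (simultaneous row and column reduction) yields pivots -3, 44, 65/33, 3/13.
That gives 3 positive, 1 negative pivots.
Hence Q is indefinite.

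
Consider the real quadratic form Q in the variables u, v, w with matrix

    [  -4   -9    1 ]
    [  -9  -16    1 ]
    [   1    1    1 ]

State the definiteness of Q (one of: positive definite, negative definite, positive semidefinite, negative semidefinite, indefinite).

indefinite

Congruent diagonalization of A (simultaneous row and column reduction) yields pivots -4, 17/4, 15/17.
Counting signs: 2 positive, 1 negative.
Hence Q is indefinite.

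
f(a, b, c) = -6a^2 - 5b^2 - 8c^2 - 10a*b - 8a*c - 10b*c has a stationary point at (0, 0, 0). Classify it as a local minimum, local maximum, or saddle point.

local maximum

The Hessian at the origin is H = [[-12, -10, -8], [-10, -10, -10], [-8, -10, -16]].
Symmetric row and column elimination reduces H to a congruent diagonal form with pivots -12, -5/3, -4.
So there are 3 negative pivots.
H is negative definite, so the origin is a strict local maximum.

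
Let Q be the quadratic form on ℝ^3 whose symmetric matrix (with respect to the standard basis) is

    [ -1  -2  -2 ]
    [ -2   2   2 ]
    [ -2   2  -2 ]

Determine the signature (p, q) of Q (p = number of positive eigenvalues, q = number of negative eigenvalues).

(1, 2)

Applying the same elementary operations to the rows and columns of A produces a congruent diagonal matrix with entries -1, 6, -4.
Counting signs: 1 positive, 2 negative.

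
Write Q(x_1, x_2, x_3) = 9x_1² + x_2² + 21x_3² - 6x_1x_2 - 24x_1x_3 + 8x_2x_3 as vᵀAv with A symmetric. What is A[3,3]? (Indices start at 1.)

21

The coefficient of x_3² in Q is 21, and that is exactly A[3,3].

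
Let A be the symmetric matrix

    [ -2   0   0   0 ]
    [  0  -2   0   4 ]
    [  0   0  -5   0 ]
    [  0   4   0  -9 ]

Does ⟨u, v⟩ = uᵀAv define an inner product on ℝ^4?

Row-reducing A symmetrically gives the diagonal entries -2, -2, -5, -1.
Counting signs: 4 negative.
Hence Q is negative definite.
⟨·,·⟩ is an inner product exactly when A is positive definite.

no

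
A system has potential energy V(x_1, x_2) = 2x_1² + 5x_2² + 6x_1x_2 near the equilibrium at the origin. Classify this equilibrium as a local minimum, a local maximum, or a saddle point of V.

The Hessian at the origin is H = [[4, 6], [6, 10]].
det H = 4·10 − (6)² = 4 > 0 and H[1,1] = 4 > 0, so H is positive definite.
Therefore the origin is a local minimum.

local minimum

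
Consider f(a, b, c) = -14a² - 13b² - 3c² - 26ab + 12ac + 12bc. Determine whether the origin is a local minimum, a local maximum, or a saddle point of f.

local maximum

The Hessian at the origin is H = [[-28, -26, 12], [-26, -26, 12], [12, 12, -6]].
Congruent diagonalization of H (simultaneous row and column reduction) yields pivots -28, -13/7, -6/13.
Counting signs: 3 negative.
H is negative definite, so the origin is a strict local maximum.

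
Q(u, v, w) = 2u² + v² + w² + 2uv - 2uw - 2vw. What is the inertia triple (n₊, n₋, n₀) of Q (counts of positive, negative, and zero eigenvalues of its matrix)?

(2, 0, 1)

The symmetric matrix is A = [[2, 1, -1], [1, 1, -1], [-1, -1, 1]].
Row-reducing A symmetrically gives the diagonal entries 2, 1/2, 0.
That gives 2 positive, 1 zero pivots.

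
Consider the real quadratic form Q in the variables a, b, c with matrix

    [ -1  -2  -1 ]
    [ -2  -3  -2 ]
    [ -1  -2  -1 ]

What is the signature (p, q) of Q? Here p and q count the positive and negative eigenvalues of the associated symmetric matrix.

Row-reducing A symmetrically gives the diagonal entries -1, 1, 0.
So there are 1 positive, 1 negative, 1 zero pivots.

(1, 1)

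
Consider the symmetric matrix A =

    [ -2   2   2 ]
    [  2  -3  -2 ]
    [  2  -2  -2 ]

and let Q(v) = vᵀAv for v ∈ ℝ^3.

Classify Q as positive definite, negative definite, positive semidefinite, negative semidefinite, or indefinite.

Congruent diagonalization of A (simultaneous row and column reduction) yields pivots -2, -1, 0.
So there are 2 negative, 1 zero pivots.
Hence Q is negative semidefinite.

negative semidefinite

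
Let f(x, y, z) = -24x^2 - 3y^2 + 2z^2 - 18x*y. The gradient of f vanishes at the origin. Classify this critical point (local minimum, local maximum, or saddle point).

saddle point

The Hessian at the origin is H = [[-48, -18, 0], [-18, -6, 0], [0, 0, 4]].
Applying the same elementary operations to the rows and columns of H produces a congruent diagonal matrix with entries -48, 3/4, 4.
So there are 2 positive, 1 negative pivots.
H is indefinite, so the origin is a saddle point.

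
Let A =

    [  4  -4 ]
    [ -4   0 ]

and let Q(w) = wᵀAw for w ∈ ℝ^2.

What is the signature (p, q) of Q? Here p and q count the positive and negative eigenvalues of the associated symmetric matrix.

Symmetric row and column elimination reduces A to a congruent diagonal form with pivots 4, -4.
So there are 1 positive, 1 negative pivots.

(1, 1)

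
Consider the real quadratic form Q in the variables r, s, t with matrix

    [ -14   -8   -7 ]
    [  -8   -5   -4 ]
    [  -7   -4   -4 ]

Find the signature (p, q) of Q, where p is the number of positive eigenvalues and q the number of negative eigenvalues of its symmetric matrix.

Applying the same elementary operations to the rows and columns of A produces a congruent diagonal matrix with entries -14, -3/7, -1/2.
Counting signs: 3 negative.

(0, 3)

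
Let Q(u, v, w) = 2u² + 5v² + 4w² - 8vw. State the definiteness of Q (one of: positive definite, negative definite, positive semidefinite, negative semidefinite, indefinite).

The symmetric matrix of Q is A = [[2, 0, 0], [0, 5, -4], [0, -4, 4]].
Leading principal minors: Δ_1 = 2, Δ_2 = 10, Δ_3 = 8.
All leading principal minors are positive, so by Sylvester's criterion Q is positive definite.

positive definite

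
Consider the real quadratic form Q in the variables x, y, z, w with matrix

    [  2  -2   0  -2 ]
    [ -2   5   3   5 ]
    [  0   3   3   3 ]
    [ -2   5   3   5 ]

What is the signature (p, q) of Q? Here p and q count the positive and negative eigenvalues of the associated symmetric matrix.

Symmetric row and column elimination reduces A to a congruent diagonal form with pivots 2, 3, 0, 0.
Counting signs: 2 positive, 2 zero.

(2, 0)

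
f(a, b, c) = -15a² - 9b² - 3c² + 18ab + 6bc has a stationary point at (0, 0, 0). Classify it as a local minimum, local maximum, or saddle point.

The Hessian at the origin is H = [[-30, 18, 0], [18, -18, 6], [0, 6, -6]].
Applying the same elementary operations to the rows and columns of H produces a congruent diagonal matrix with entries -30, -36/5, -1.
That gives 3 negative pivots.
H is negative definite, so the origin is a strict local maximum.

local maximum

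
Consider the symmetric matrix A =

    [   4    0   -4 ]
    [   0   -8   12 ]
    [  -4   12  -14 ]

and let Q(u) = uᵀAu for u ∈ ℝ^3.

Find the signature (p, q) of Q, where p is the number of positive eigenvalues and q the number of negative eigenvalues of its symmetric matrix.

(1, 1)

Symmetric row and column elimination reduces A to a congruent diagonal form with pivots 4, -8, 0.
So there are 1 positive, 1 negative, 1 zero pivots.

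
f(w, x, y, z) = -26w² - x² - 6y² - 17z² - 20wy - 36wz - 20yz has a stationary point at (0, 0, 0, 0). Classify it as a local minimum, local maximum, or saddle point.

local maximum

The Hessian at the origin is H = [[-52, 0, -20, -36], [0, -2, 0, 0], [-20, 0, -12, -20], [-36, 0, -20, -34]].
Congruent diagonalization of H (simultaneous row and column reduction) yields pivots -52, -2, -56/13, -2/7.
Counting signs: 4 negative.
H is negative definite, so the origin is a strict local maximum.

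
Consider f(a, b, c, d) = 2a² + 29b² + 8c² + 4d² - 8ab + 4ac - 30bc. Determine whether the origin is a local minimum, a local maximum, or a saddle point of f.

The Hessian at the origin is H = [[4, -8, 4, 0], [-8, 58, -30, 0], [4, -30, 16, 0], [0, 0, 0, 8]].
An LDLᵀ factorisation of H has diagonal entries 4, 42, 10/21, 8.
That gives 4 positive pivots.
H is positive definite, so the origin is a strict local minimum.

local minimum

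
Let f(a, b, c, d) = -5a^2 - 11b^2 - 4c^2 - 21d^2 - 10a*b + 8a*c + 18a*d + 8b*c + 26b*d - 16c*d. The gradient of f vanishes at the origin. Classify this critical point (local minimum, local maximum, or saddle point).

local maximum

The Hessian at the origin is H = [[-10, -10, 8, 18], [-10, -22, 8, 26], [8, 8, -8, -16], [18, 26, -16, -42]].
Congruent diagonalization of H (simultaneous row and column reduction) yields pivots -10, -12, -8/5, -8/3.
Counting signs: 4 negative.
H is negative definite, so the origin is a strict local maximum.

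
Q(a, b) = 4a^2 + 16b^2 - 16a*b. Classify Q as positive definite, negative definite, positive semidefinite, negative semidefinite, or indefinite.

The symmetric matrix of Q is [[4, -8], [-8, 16]].
For the 2×2 matrix [[4, -8], [-8, 16]]: det = 4·16 − (-8)² = 0, trace = 20.
det = 0 so one eigenvalue is zero; the form is semidefinite with the sign of the trace.

positive semidefinite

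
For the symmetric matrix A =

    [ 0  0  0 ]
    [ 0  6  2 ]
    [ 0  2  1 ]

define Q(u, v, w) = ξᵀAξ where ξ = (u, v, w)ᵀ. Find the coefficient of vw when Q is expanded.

4

The coefficient of vw is A[2,3] + A[3,2] = 2·2 = 4.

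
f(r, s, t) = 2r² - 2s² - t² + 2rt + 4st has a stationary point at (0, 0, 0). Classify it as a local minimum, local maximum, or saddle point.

saddle point

The Hessian at the origin is H = [[4, 0, 2], [0, -4, 4], [2, 4, -2]].
An LDLᵀ factorisation of H has diagonal entries 4, -4, 1.
So there are 2 positive, 1 negative pivots.
H is indefinite, so the origin is a saddle point.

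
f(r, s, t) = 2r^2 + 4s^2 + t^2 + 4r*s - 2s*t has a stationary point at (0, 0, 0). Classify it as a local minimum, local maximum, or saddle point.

local minimum

The Hessian at the origin is H = [[4, 4, 0], [4, 8, -2], [0, -2, 2]].
Row-reducing H symmetrically gives the diagonal entries 4, 4, 1.
Counting signs: 3 positive.
H is positive definite, so the origin is a strict local minimum.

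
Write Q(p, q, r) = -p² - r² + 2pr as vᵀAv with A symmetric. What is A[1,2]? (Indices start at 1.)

The coefficient of p·q in Q is 0. For a symmetric A this equals A[1,2] + A[2,1] = 2·A[1,2].
So A[1,2] = 0/2 = 0.

0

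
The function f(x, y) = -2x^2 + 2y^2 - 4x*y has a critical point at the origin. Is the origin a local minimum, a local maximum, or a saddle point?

saddle point

The Hessian at the origin is H = [[-4, -4], [-4, 4]].
det H = -4·4 − (-4)² = -32 < 0, so H is indefinite.
Therefore the origin is a saddle point.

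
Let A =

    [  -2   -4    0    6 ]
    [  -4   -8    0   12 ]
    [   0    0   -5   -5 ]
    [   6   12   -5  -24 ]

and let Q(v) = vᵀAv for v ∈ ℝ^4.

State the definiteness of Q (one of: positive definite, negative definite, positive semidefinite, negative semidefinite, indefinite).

Symmetric row and column elimination reduces A to a congruent diagonal form with pivots -2, 0, -5, -1.
So there are 3 negative, 1 zero pivots.
Hence Q is negative semidefinite.

negative semidefinite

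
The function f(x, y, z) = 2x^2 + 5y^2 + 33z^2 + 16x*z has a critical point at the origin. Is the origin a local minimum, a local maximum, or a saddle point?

local minimum

The Hessian at the origin is H = [[4, 0, 16], [0, 10, 0], [16, 0, 66]].
Symmetric row and column elimination reduces H to a congruent diagonal form with pivots 4, 10, 2.
Counting signs: 3 positive.
H is positive definite, so the origin is a strict local minimum.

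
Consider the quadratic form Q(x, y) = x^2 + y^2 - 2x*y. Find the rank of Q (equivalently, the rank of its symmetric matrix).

1

The symmetric matrix is A = [[1, -1], [-1, 1]].
Congruent diagonalization of A (simultaneous row and column reduction) yields pivots 1, 0.
Counting signs: 1 positive, 1 zero.
The rank is the number of nonzero pivots: 1.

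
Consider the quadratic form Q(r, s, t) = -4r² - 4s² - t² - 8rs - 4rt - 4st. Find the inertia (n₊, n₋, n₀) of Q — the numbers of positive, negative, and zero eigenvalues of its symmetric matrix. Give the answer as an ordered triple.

(0, 1, 2)

The associated matrix is A = [[-4, -4, -2], [-4, -4, -2], [-2, -2, -1]].
Congruent diagonalization of A (simultaneous row and column reduction) yields pivots -4, 0, 0.
So there are 1 negative, 2 zero pivots.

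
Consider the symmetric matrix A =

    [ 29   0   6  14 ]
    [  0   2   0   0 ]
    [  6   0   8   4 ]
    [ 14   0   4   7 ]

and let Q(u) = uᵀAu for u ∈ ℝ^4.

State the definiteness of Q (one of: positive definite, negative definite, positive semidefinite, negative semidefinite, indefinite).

positive definite

Leading principal minors: Δ_1 = 29, Δ_2 = 58, Δ_3 = 392, Δ_4 = 24.
All leading principal minors are positive, so by Sylvester's criterion Q is positive definite.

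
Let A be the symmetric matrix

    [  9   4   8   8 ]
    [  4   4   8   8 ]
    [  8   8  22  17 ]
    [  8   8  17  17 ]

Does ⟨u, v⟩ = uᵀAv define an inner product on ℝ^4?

yes

An LDLᵀ factorisation of A has diagonal entries 9, 20/9, 6, 5/6.
Counting signs: 4 positive.
Hence Q is positive definite.
⟨·,·⟩ is an inner product exactly when A is positive definite.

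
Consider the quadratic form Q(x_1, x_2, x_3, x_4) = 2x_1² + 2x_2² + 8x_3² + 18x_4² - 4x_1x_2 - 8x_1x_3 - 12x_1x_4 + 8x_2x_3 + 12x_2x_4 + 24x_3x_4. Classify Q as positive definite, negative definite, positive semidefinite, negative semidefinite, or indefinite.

Write A = [[2, -2, -4, -6], [-2, 2, 4, 6], [-4, 4, 8, 12], [-6, 6, 12, 18]].
Row-reducing A symmetrically gives the diagonal entries 2, 0, 0, 0.
Counting signs: 1 positive, 3 zero.
Hence Q is positive semidefinite.

positive semidefinite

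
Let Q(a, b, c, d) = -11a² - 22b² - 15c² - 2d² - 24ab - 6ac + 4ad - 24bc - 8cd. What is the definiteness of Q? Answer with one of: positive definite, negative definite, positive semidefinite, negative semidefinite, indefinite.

negative definite

Write A = [[-11, -12, -3, 2], [-12, -22, -12, 0], [-3, -12, -15, -4], [2, 0, -4, -2]].
Congruent diagonalization of A (simultaneous row and column reduction) yields pivots -11, -98/11, -276/49, -5/69.
Counting signs: 4 negative.
Hence Q is negative definite.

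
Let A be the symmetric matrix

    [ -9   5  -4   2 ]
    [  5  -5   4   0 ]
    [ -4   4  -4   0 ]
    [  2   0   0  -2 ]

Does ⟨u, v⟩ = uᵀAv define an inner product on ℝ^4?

no

Leading principal minors: Δ_1 = -9, Δ_2 = 20, Δ_3 = -16, Δ_4 = 16.
The signs alternate starting with Δ_1 < 0, so by Sylvester's criterion Q is negative definite.
⟨·,·⟩ is an inner product exactly when A is positive definite.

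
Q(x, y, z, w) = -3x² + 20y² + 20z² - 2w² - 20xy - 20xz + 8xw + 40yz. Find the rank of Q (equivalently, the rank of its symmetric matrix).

The associated matrix is A = [[-3, -10, -10, 4], [-10, 20, 20, 0], [-10, 20, 20, 0], [4, 0, 0, -2]].
Row-reducing A symmetrically gives the diagonal entries -3, 160/3, 0, 0.
That gives 1 positive, 1 negative, 2 zero pivots.
The rank is the number of nonzero pivots: 2.

2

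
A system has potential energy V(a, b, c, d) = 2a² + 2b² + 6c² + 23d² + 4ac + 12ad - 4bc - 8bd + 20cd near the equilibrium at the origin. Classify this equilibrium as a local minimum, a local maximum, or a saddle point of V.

saddle point

The Hessian at the origin is H = [[4, 0, 4, 12], [0, 4, -4, -8], [4, -4, 12, 20], [12, -8, 20, 46]].
Row-reducing H symmetrically gives the diagonal entries 4, 4, 4, -6.
That gives 3 positive, 1 negative pivots.
H is indefinite, so the origin is a saddle point.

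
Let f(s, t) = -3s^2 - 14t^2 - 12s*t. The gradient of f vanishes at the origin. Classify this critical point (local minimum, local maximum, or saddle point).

local maximum

The Hessian at the origin is H = [[-6, -12], [-12, -28]].
det H = -6·-28 − (-12)² = 24 > 0 and H[1,1] = -6 < 0, so H is negative definite.
Therefore the origin is a local maximum.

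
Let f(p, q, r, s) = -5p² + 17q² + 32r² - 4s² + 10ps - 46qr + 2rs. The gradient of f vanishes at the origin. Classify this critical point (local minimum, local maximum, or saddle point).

The Hessian at the origin is H = [[-10, 0, 0, 10], [0, 34, -46, 0], [0, -46, 64, 2], [10, 0, 2, -8]].
An LDLᵀ factorisation of H has diagonal entries -10, 34, 30/17, -4/15.
That gives 2 positive, 2 negative pivots.
H is indefinite, so the origin is a saddle point.

saddle point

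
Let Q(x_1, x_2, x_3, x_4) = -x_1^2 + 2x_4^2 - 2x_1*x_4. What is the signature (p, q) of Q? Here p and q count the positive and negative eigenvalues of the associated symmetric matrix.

The associated matrix is A = [[-1, 0, 0, -1], [0, 0, 0, 0], [0, 0, 0, 0], [-1, 0, 0, 2]].
Symmetric row and column elimination reduces A to a congruent diagonal form with pivots -1, 0, 0, 3.
So there are 1 positive, 1 negative, 2 zero pivots.

(1, 1)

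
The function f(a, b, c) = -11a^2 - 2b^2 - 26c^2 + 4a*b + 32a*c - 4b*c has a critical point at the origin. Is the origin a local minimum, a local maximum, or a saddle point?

local maximum

The Hessian at the origin is H = [[-22, 4, 32], [4, -4, -4], [32, -4, -52]].
Applying the same elementary operations to the rows and columns of H produces a congruent diagonal matrix with entries -22, -36/11, -40/9.
That gives 3 negative pivots.
H is negative definite, so the origin is a strict local maximum.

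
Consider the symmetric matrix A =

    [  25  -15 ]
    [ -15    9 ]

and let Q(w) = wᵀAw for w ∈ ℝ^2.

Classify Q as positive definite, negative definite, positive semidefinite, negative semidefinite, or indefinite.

positive semidefinite

For the 2×2 matrix [[25, -15], [-15, 9]]: det = 25·9 − (-15)² = 0, trace = 34.
det = 0 so one eigenvalue is zero; the form is semidefinite with the sign of the trace.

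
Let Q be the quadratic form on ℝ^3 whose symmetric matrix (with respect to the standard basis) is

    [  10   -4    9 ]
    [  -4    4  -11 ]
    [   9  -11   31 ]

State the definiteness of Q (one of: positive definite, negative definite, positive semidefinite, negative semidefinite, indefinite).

positive definite

An LDLᵀ factorisation of A has diagonal entries 10, 12/5, 1/12.
So there are 3 positive pivots.
Hence Q is positive definite.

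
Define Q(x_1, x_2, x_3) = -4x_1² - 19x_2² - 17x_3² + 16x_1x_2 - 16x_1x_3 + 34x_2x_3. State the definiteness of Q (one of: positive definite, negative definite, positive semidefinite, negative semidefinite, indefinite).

The symmetric matrix is A = [[-4, 8, -8], [8, -19, 17], [-8, 17, -17]].
Congruent diagonalization of A (simultaneous row and column reduction) yields pivots -4, -3, -2/3.
So there are 3 negative pivots.
Hence Q is negative definite.

negative definite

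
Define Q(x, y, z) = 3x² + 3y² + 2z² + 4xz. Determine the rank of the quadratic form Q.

3

The symmetric matrix is A = [[3, 0, 2], [0, 3, 0], [2, 0, 2]].
Row-reducing A symmetrically gives the diagonal entries 3, 3, 2/3.
So there are 3 positive pivots.
The rank is the number of nonzero pivots: 3.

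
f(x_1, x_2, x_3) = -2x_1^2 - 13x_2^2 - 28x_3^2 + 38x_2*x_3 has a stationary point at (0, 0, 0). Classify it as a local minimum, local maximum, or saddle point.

local maximum

The Hessian at the origin is H = [[-4, 0, 0], [0, -26, 38], [0, 38, -56]].
An LDLᵀ factorisation of H has diagonal entries -4, -26, -6/13.
So there are 3 negative pivots.
H is negative definite, so the origin is a strict local maximum.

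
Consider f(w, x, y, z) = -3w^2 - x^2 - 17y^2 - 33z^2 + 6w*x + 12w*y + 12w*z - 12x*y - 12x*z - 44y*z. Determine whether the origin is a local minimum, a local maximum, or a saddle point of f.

saddle point

The Hessian at the origin is H = [[-6, 6, 12, 12], [6, -2, -12, -12], [12, -12, -34, -44], [12, -12, -44, -66]].
Row-reducing H symmetrically gives the diagonal entries -6, 4, -10, -2.
That gives 1 positive, 3 negative pivots.
H is indefinite, so the origin is a saddle point.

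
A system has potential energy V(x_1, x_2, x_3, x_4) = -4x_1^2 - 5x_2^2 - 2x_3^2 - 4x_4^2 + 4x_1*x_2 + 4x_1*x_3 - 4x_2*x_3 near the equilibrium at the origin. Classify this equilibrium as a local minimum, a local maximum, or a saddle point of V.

The Hessian at the origin is H = [[-8, 4, 4, 0], [4, -10, -4, 0], [4, -4, -4, 0], [0, 0, 0, -8]].
Symmetric row and column elimination reduces H to a congruent diagonal form with pivots -8, -8, -3/2, -8.
That gives 4 negative pivots.
H is negative definite, so the origin is a strict local maximum.

local maximum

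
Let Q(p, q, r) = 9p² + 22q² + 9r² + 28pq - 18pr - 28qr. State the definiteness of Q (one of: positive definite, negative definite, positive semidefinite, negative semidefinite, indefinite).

The associated matrix is A = [[9, 14, -9], [14, 22, -14], [-9, -14, 9]].
Symmetric row and column elimination reduces A to a congruent diagonal form with pivots 9, 2/9, 0.
Counting signs: 2 positive, 1 zero.
Hence Q is positive semidefinite.

positive semidefinite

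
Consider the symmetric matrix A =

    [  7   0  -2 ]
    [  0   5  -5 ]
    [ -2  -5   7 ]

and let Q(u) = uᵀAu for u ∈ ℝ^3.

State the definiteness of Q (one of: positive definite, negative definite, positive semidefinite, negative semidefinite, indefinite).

positive definite

Leading principal minors: Δ_1 = 7, Δ_2 = 35, Δ_3 = 50.
All leading principal minors are positive, so by Sylvester's criterion Q is positive definite.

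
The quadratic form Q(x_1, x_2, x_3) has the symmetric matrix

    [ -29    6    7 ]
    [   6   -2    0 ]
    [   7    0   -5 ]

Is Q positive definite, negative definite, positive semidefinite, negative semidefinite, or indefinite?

negative definite

Leading principal minors: Δ_1 = -29, Δ_2 = 22, Δ_3 = -12.
The signs alternate starting with Δ_1 < 0, so by Sylvester's criterion Q is negative definite.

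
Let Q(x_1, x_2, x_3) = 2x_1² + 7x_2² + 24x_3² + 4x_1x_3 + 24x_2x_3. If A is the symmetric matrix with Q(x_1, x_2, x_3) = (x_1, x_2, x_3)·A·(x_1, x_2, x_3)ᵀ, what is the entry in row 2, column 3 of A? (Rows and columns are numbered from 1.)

The coefficient of x_2·x_3 in Q is 24. For a symmetric A this equals A[2,3] + A[3,2] = 2·A[2,3].
So A[2,3] = 24/2 = 12.

12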